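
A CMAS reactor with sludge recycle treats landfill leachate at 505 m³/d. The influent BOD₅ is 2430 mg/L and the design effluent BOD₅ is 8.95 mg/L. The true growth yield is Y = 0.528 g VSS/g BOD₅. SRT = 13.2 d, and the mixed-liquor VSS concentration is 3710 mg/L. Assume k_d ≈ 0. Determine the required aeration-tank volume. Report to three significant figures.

V·X = Y·Q·ΔS·θ_c gives V = 0.528 × 505 × (2430 − 8.95) × 13.2 / 3710 = 2297 m³.

V ≈ 2300 m³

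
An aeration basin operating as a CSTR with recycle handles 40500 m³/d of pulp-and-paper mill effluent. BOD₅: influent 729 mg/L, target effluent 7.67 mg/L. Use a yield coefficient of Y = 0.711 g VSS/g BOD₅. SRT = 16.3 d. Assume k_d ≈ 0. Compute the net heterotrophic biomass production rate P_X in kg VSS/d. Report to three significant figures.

With endogenous decay neglected, the observed yield equals the true yield: Y_obs = Y = 0.711 g VSS/g BOD₅.
ΔS = 729 − 7.67 = 721.3 mg/L, so the substrate removal rate is 40500 × 721.3/1000 = 29214 kg BOD₅/d.
Biomass produced: P_X = Y_obs·Q·ΔS = 0.7110 × 29214 ≈ 20771 kg VSS/d.

P_X ≈ 20800 kg VSS/d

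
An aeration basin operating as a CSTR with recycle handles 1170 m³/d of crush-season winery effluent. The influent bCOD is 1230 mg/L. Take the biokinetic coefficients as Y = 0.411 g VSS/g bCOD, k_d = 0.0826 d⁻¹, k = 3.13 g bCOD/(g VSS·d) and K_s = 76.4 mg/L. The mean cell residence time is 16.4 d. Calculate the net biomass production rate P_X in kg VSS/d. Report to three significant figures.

P_X ≈ 249 kg VSS/d

Effluent substrate depends only on kinetics and SRT: S = K_s(1 + k_d θ_c) / [θ_c(Yk − k_d) − 1] = 76.4 × (1 + 0.0826 × 16.4) / [16.4 × (0.411 × 3.13 − 0.0826) − 1] = 179.9 / 18.74 = 9.598 mg/L.
Observed yield with endogenous decay: Y_obs = Y / (1 + k_d·θ_c) = 0.411 / (1 + 0.0826 × 16.4) = 0.411 / 2.355 = 0.1745 g VSS/g bCOD.
Substrate removed = Q·(S₀ − S) = 1170 m³/d × (1230 − 9.60) g/m³ = 1.43×10^6 g/d = 1428 kg/d.
P_X = Y_obs · Q(S₀ − S) = 0.1745 × 1428 = 249.2 kg VSS/d.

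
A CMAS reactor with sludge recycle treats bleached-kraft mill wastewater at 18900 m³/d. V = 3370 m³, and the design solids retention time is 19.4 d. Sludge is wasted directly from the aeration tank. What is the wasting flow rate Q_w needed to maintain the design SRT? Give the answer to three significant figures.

Wasting from the aeration tank: Q_w = V / θ_c = 3370 / 19.4 = 173.7 m³/d.

Q_w ≈ 174 m³/d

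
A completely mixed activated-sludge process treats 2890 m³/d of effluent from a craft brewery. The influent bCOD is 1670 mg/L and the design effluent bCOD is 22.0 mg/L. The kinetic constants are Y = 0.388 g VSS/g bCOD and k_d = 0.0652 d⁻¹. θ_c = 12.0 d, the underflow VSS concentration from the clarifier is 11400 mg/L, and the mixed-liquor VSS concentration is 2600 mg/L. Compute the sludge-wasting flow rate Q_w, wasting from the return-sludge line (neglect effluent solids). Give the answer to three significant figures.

Steady-state biomass mass balance: V·X·(1 + k_d·θ_c) = Y·Q·(S₀ − S)·θ_c, so V = 0.388 × 2890 × (1670 − 22.0) × 12.0 / [2600 × (1 + 0.0652 × 12.0)] = 2.22×10^7 / 4634 = 4785 m³.
θ_c = V·X/(Q_w·X_r) when wasting from the recycle, so Q_w = V·X/(θ_c·X_r) = 4785 × 2600 / (12.0 × 11400) = 90.94 m³/d.

Q_w ≈ 90.9 m³/d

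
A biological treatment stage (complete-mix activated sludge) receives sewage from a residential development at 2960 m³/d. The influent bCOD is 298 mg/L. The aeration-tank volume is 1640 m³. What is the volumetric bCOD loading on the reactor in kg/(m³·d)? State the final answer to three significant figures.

L_v ≈ 0.538 kg bCOD/(m³·d)

Applied bCOD load per unit volume = Q·S₀/V = (2960 × 298/1000)/1640 = 0.5379 kg bCOD·m⁻³·d⁻¹.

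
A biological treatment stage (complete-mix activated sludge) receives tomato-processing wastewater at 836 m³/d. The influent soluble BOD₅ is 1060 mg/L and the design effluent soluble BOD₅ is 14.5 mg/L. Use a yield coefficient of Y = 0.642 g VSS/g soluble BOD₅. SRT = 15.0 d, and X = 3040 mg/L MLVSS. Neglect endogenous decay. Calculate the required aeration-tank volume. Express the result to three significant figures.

V ≈ 2770 m³

With k_d = 0 the design equation reduces to V = Y Q (S₀−S) θ_c / X = 0.642 × 836 × (1060 − 14.5) × 15.0 / 3040 = 2769 m³.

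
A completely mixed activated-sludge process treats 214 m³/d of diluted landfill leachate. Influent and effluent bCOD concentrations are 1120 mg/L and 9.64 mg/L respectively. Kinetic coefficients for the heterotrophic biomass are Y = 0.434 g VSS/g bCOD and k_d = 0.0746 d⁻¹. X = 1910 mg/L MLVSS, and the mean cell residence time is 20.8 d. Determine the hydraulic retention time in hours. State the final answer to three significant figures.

Rearranging the biomass balance for a CMAS with decay, V = Y·Q·ΔS·θ_c / [X·(1+k_d θ_c)] = 0.434 × 214 × (1120 − 9.64) × 20.8 / [1910 × (1 + 0.0746 × 20.8)] = 2.15×10^6 / 4874 = 440.1 m³.
τ = V/Q = 440.1/214 = 2.057 d, or 49.36 h.

τ ≈ 49.4 h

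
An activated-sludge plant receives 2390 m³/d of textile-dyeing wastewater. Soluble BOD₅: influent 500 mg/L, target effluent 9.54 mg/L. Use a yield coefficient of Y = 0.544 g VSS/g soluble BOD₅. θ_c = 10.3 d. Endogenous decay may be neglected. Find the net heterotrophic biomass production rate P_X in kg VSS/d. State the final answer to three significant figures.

With endogenous decay neglected, the observed yield equals the true yield: Y_obs = Y = 0.544 g VSS/g soluble BOD₅.
Q·(S₀ − S) = 2390 × (500 − 9.54) × 10⁻³ = 1172 kg/d removed.
So the net sludge growth is P_X = 0.5440 × 1172 = 637.7 kg VSS/d.

P_X ≈ 638 kg VSS/d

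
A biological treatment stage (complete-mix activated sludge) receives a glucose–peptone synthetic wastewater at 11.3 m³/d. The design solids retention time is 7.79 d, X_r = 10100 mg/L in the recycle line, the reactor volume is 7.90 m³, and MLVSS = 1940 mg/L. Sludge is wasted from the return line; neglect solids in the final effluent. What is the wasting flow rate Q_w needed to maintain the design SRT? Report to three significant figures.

Q_w ≈ 0.195 m³/d

θ_c = V·X/(Q_w·X_r) when wasting from the recycle, so Q_w = V·X/(θ_c·X_r) = 7.900 × 1940 / (7.79 × 10100) = 0.1948 m³/d.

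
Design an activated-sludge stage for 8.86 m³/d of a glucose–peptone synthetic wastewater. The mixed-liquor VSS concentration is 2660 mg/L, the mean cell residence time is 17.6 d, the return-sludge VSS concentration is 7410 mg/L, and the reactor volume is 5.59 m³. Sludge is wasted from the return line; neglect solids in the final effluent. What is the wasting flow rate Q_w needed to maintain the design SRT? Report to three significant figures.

Q_w ≈ 0.114 m³/d

Q_w = (V·X)/(θ_c X_r) = 5.590 × 2660 / (17.6 × 7410) = 0.1140 m³/d.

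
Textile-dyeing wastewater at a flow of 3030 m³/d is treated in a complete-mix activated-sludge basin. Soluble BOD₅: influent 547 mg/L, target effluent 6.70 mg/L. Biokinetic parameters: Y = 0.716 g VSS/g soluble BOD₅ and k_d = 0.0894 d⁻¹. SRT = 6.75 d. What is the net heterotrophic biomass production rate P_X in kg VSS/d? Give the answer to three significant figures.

P_X ≈ 731 kg VSS/d

Observed yield with endogenous decay: Y_obs = Y / (1 + k_d·θ_c) = 0.716 / (1 + 0.0894 × 6.75) = 0.716 / 1.603 = 0.4465 g VSS/g soluble BOD₅.
ΔS = 547 − 6.70 = 540.3 mg/L, so the substrate removal rate is 3030 × 540.3/1000 = 1637 kg soluble BOD₅/d.
P_X = Y_obs · Q(S₀ − S) = 0.4465 × 1637 = 731.0 kg VSS/d.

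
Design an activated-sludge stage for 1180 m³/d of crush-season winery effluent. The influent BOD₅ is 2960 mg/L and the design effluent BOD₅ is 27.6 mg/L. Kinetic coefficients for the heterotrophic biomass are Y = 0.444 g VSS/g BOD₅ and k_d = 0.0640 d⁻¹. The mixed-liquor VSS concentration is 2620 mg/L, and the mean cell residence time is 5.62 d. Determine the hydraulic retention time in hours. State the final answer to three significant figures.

τ ≈ 49.3 h

From the SRT design equation V = Y Q (S₀−S) θ_c / [X (1 + k_d θ_c)] = 0.444 × 1180 × (2960 − 27.6) × 5.62 / [2620 × (1 + 0.0640 × 5.62)] = 8.63×10^6 / 3562 = 2424 m³.
HRT = V/Q = 2424 m³ / 1180 m³·d⁻¹ = 2.054 d × 24 = 49.30 h.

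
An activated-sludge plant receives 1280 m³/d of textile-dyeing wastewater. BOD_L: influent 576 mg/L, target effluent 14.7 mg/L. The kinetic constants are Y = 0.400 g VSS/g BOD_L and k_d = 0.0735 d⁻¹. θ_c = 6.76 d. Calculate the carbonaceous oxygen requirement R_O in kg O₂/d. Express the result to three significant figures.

The observed yield is Y_obs = Y/(1 + k_d·θ_c) = 0.400 / (1 + 0.0735 × 6.76) = 0.400 / 1.497 = 0.2672 g VSS per g BOD_L removed.
Substrate removed = Q·(S₀ − S) = 1280 m³/d × (576 − 14.7) g/m³ = 7.18×10^5 g/d = 718.5 kg/d.
Net sludge production P_X = 0.2672 × 718.5 = 192.0 kg VSS/d.
Carbonaceous O₂ demand = substrate oxidised − cell-mass equivalent = 718.5 − 1.42 × 192.0 = 445.8 kg O₂/d.

R_O ≈ 446 kg O₂/d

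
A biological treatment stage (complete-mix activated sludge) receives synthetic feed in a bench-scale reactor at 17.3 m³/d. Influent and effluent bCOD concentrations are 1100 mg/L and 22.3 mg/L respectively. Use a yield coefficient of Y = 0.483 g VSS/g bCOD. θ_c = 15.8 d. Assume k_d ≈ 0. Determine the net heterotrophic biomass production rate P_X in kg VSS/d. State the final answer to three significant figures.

P_X ≈ 9.01 kg VSS/d

No decay correction is needed, so Y_obs = Y = 0.483.
ΔS = 1100 − 22.3 = 1078 mg/L, so the substrate removal rate is 17.3 × 1078/1000 = 18.64 kg bCOD/d.
Biomass produced: P_X = Y_obs·Q·ΔS = 0.4830 × 18.64 ≈ 9.005 kg VSS/d.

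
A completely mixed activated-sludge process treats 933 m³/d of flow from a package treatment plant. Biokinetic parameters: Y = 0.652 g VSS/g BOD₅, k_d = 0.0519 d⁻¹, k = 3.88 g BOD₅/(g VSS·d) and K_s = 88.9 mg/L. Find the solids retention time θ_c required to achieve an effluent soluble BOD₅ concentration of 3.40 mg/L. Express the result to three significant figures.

Specific growth rate at S = 3.40 mg/L: μ = YkS/(K_s+S) = 0.652·3.88·3.40/(88.9+3.40) = 0.09319 d⁻¹.
Then 1/θ_c = μ − k_d = 0.09319 − 0.0519 = 0.04129 d⁻¹, giving θ_c = 24.22 d.

θ_c ≈ 24.2 d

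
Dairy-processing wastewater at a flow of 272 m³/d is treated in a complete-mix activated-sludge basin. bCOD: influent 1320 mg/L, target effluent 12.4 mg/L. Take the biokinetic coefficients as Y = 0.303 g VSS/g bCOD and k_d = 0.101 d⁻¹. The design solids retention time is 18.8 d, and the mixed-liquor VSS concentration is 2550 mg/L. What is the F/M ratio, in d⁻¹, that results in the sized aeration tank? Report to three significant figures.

F/M ≈ 0.514 d⁻¹

Rearranging the biomass balance for a CMAS with decay, V = Y·Q·ΔS·θ_c / [X·(1+k_d θ_c)] = 0.303 × 272 × (1320 − 12.4) × 18.8 / [2550 × (1 + 0.101 × 18.8)] = 2.03×10^6 / 7392 = 274.1 m³.
Food-to-microorganism ratio F/M = Q S₀ / (V X) = 272 × 1320 / (274.1 × 2550) = 0.5137 d⁻¹.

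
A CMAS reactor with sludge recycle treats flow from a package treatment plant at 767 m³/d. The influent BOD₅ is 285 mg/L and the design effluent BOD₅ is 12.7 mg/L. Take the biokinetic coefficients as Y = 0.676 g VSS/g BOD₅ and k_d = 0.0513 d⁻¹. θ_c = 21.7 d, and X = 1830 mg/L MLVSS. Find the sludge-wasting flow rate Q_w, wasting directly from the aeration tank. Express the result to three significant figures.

Q_w ≈ 36.5 m³/d

Steady-state biomass mass balance: V·X·(1 + k_d·θ_c) = Y·Q·(S₀ − S)·θ_c, so V = 0.676 × 767 × (285 − 12.7) × 21.7 / [1830 × (1 + 0.0513 × 21.7)] = 3.06×10^6 / 3867 = 792.2 m³.
With mixed-liquor wasting, θ_c = V/Q_w, so Q_w = V/θ_c = 792.2/21.7 = 36.51 m³/d.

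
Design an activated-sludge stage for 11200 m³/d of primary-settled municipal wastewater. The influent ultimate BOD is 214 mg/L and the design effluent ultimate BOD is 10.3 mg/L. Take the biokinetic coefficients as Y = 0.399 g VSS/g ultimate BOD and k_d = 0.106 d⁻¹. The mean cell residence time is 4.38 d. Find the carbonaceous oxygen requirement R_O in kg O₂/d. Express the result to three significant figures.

Y_obs = Y / (1 + k_d θ_c) = 0.399 / (1 + 0.106 × 4.38) = 0.399 / 1.464 = 0.2725.
Mass of ultimate BOD removed per day: Q(S₀ − S) = 11200 × 203.7 g/m³ = 2281 kg/d.
Net sludge production P_X = 0.2725 × 2281 = 621.7 kg VSS/d.
Carbonaceous O₂ demand = substrate oxidised − cell-mass equivalent = 2281 − 1.42 × 621.7 = 1399 kg O₂/d.

R_O ≈ 1400 kg O₂/d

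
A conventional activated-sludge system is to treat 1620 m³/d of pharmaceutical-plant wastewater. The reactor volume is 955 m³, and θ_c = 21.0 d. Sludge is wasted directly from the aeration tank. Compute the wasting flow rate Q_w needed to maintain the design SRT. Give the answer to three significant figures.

With mixed-liquor wasting, θ_c = V/Q_w, so Q_w = V/θ_c = 955.0/21.0 = 45.48 m³/d.

Q_w ≈ 45.5 m³/d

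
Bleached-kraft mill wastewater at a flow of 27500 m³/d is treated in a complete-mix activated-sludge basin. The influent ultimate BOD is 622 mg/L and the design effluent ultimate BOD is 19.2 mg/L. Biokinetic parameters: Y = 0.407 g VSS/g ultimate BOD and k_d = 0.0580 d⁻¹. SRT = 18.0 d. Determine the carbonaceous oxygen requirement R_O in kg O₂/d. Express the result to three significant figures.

R_O ≈ 11900 kg O₂/d

Observed yield with endogenous decay: Y_obs = Y / (1 + k_d·θ_c) = 0.407 / (1 + 0.0580 × 18.0) = 0.407 / 2.044 = 0.1991 g VSS/g ultimate BOD.
Q·(S₀ − S) = 27500 × (622 − 19.2) × 10⁻³ = 16577 kg/d removed.
Biomass synthesised: P_X = Y_obs × 16577 = 3301 kg VSS/d.
R_O = Q·ΔS − 1.42 P_X = 16577 − 4687 = 11890 kg O₂/d.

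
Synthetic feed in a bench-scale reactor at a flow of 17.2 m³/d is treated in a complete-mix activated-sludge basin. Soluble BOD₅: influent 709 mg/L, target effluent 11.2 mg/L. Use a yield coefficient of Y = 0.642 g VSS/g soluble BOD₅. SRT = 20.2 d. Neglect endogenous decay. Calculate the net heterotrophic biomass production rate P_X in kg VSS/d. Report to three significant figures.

P_X ≈ 7.71 kg VSS/d

With endogenous decay neglected, the observed yield equals the true yield: Y_obs = Y = 0.642 g VSS/g soluble BOD₅.
ΔS = 709 − 11.2 = 697.8 mg/L, so the substrate removal rate is 17.2 × 697.8/1000 = 12.00 kg soluble BOD₅/d.
P_X = Y_obs · Q(S₀ − S) = 0.6420 × 12.00 = 7.705 kg VSS/d.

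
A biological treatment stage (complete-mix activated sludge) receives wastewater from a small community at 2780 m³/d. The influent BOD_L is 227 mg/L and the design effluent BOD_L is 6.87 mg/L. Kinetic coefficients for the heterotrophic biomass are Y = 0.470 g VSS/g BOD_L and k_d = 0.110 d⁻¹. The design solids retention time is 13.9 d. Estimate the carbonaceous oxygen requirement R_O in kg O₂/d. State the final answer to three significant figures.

Correct the yield for decay: Y_obs = Y/(1 + k_d θ_c) = 0.470 / (1 + 0.110 × 13.9) = 0.470 / 2.529 = 0.1858.
Mass of BOD_L removed per day: Q(S₀ − S) = 2780 × 220.1 g/m³ = 612.0 kg/d.
Net sludge production P_X = 0.1858 × 612.0 = 113.7 kg VSS/d.
R_O = Q·(S₀ − S) − 1.42·P_X = 612.0 − 1.42 × 113.7 = 450.5 kg O₂/d.

R_O ≈ 450 kg O₂/d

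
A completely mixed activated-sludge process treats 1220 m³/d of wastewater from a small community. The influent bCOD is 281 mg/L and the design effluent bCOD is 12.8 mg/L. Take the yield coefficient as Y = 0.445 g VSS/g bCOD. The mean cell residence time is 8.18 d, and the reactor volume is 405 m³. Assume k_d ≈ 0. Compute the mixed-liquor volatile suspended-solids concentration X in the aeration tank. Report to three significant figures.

X = Y·Q·ΔS·θ_c / V = 0.445 × 1220 × (281 − 12.8) × 8.18 / 405 = 2941 mg/L.

X ≈ 2940 mg/L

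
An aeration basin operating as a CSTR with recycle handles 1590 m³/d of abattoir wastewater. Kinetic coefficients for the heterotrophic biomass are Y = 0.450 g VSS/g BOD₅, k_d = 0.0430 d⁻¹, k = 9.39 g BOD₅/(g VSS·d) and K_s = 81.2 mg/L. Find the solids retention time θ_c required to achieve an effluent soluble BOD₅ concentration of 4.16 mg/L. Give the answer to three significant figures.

From 1/θ_c = Y·k·S/(K_s + S) − k_d: Y·k·S/(K_s+S) = 0.450 × 9.39 × 4.16 / (81.2 + 4.16) = 0.2059 d⁻¹.
1/θ_c = 0.2059 − 0.0430 = 0.1629 d⁻¹, so θ_c = 6.138 d.

θ_c ≈ 6.14 d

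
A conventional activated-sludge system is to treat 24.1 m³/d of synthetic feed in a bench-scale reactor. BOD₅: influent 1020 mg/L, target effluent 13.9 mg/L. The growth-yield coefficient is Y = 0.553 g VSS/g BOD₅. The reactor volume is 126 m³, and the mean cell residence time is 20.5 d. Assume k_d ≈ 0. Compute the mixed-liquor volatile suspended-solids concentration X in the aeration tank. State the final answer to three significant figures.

X ≈ 2180 mg/L

X = Y·Q·ΔS·θ_c / V = 0.553 × 24.1 × (1020 − 13.9) × 20.5 / 126 = 2182 mg/L.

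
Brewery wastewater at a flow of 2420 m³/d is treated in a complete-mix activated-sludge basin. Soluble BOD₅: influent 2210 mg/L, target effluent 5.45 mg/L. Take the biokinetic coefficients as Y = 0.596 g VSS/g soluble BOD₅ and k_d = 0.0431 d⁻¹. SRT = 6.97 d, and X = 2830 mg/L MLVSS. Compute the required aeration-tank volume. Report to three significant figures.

V ≈ 6020 m³

Steady-state biomass mass balance: V·X·(1 + k_d·θ_c) = Y·Q·(S₀ − S)·θ_c, so V = 0.596 × 2420 × (2210 − 5.45) × 6.97 / [2830 × (1 + 0.0431 × 6.97)] = 2.22×10^7 / 3680 = 6022 m³.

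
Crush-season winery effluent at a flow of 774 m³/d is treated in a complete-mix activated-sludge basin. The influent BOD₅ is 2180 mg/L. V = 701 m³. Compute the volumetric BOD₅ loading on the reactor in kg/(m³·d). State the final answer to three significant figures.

Applied BOD₅ load per unit volume = Q·S₀/V = (774 × 2180/1000)/701.0 = 2.407 kg BOD₅·m⁻³·d⁻¹.

L_v ≈ 2.41 kg BOD₅/(m³·d)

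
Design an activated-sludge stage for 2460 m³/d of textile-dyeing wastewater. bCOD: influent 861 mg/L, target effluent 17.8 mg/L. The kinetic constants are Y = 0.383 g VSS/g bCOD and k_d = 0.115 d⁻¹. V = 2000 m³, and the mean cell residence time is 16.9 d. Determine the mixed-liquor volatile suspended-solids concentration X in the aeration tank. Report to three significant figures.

X = Y·Q·ΔS·θ_c / [V·(1 + k_d θ_c)] = 0.383 × 2460 × (861 − 17.8) × 16.9 / [2000 × (1 + 0.115 × 16.9)] = 2281 mg/L.

X ≈ 2280 mg/L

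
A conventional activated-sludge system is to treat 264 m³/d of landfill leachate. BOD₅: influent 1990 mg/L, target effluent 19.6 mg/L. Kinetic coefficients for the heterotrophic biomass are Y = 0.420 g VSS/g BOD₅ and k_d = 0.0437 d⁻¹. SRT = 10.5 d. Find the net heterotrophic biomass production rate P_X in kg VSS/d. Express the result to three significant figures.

P_X ≈ 150 kg VSS/d

Y_obs = Y / (1 + k_d θ_c) = 0.420 / (1 + 0.0437 × 10.5) = 0.420 / 1.459 = 0.2879.
Q·(S₀ − S) = 264 × (1990 − 19.6) × 10⁻³ = 520.2 kg/d removed.
Biomass produced: P_X = Y_obs·Q·ΔS = 0.2879 × 520.2 ≈ 149.8 kg VSS/d.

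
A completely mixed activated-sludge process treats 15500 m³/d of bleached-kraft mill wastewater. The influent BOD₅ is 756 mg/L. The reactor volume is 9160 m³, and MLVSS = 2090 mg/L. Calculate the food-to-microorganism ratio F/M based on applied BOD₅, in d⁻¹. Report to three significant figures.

F/M ≈ 0.612 d⁻¹

F/M = Q·S₀ / (V·X) = 15500 × 756 / (9160 × 2090) = 0.6121 g BOD₅·(g VSS·d)⁻¹.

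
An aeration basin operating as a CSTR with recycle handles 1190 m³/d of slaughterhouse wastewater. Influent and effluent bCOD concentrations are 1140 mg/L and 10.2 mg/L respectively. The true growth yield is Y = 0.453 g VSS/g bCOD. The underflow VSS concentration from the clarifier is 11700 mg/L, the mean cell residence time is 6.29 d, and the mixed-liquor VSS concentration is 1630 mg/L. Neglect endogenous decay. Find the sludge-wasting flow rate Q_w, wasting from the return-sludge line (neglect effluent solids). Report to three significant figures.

With k_d = 0 the design equation reduces to V = Y Q (S₀−S) θ_c / X = 0.453 × 1190 × (1140 − 10.2) × 6.29 / 1630 = 2350 m³.
θ_c = V·X/(Q_w·X_r) when wasting from the recycle, so Q_w = V·X/(θ_c·X_r) = 2350 × 1630 / (6.29 × 11700) = 52.05 m³/d.

Q_w ≈ 52.1 m³/d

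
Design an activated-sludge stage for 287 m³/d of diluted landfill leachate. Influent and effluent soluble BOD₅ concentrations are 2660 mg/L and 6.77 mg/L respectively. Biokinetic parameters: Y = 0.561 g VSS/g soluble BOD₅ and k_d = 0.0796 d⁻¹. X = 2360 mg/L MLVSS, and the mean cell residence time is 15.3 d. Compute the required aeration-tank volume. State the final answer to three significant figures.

V ≈ 1250 m³

Steady-state biomass mass balance: V·X·(1 + k_d·θ_c) = Y·Q·(S₀ − S)·θ_c, so V = 0.561 × 287 × (2660 − 6.77) × 15.3 / [2360 × (1 + 0.0796 × 15.3)] = 6.54×10^6 / 5234 = 1249 m³.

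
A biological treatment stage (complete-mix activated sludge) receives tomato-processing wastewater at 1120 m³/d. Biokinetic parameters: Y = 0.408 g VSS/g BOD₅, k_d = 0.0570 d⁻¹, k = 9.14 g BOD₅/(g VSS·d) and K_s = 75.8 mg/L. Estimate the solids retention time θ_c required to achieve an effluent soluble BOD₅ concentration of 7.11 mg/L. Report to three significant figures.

θ_c ≈ 3.81 d

Specific growth rate at S = 7.11 mg/L: μ = YkS/(K_s+S) = 0.408·9.14·7.11/(75.8+7.11) = 0.3198 d⁻¹.
1/θ_c = 0.3198 − 0.0570 = 0.2628 d⁻¹, so θ_c = 3.805 d.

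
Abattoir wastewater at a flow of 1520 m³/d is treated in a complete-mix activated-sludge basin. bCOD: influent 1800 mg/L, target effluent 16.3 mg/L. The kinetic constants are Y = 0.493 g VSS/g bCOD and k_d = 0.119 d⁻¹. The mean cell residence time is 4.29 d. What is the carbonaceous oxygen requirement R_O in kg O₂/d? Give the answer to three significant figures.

Y_obs = Y / (1 + k_d θ_c) = 0.493 / (1 + 0.119 × 4.29) = 0.493 / 1.511 = 0.3264.
Mass of bCOD removed per day: Q(S₀ − S) = 1520 × 1784 g/m³ = 2711 kg/d.
Biomass synthesised: P_X = Y_obs × 2711 = 884.9 kg VSS/d.
R_O = Q·(S₀ − S) − 1.42·P_X = 2711 − 1.42 × 884.9 = 1455 kg O₂/d.

R_O ≈ 1450 kg O₂/d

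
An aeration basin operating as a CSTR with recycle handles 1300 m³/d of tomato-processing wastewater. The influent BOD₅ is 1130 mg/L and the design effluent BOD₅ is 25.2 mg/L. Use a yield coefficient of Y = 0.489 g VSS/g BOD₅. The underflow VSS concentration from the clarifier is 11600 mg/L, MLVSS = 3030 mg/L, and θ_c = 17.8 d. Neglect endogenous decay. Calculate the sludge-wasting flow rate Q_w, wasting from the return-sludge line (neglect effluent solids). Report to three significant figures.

Q_w ≈ 60.5 m³/d

Biomass mass balance (decay neglected): V·X = Y·Q·(S₀ − S)·θ_c, so V = 0.489 × 1300 × (1130 − 25.2) × 17.8 / 3030 = 4126 m³.
θ_c = V·X/(Q_w·X_r) when wasting from the recycle, so Q_w = V·X/(θ_c·X_r) = 4126 × 3030 / (17.8 × 11600) = 60.54 m³/d.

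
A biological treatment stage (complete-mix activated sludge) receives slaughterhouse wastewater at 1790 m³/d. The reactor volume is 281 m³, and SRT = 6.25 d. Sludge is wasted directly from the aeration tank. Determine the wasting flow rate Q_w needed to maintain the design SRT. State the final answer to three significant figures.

Q_w ≈ 45.0 m³/d

For wasting at MLVSS concentration, Q_w = V/θ_c = 281.0/6.25 = 44.96 m³/d.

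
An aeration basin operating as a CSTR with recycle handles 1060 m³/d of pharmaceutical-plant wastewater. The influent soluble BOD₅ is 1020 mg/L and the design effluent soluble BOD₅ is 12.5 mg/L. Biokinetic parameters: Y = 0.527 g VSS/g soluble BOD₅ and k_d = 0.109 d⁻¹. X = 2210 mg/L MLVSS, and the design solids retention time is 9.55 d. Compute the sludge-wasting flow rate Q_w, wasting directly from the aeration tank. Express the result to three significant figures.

Q_w ≈ 125 m³/d

Rearranging the biomass balance for a CMAS with decay, V = Y·Q·ΔS·θ_c / [X·(1+k_d θ_c)] = 0.527 × 1060 × (1020 − 12.5) × 9.55 / [2210 × (1 + 0.109 × 9.55)] = 5.37×10^6 / 4510 = 1192 m³.
With mixed-liquor wasting, θ_c = V/Q_w, so Q_w = V/θ_c = 1192/9.55 = 124.8 m³/d.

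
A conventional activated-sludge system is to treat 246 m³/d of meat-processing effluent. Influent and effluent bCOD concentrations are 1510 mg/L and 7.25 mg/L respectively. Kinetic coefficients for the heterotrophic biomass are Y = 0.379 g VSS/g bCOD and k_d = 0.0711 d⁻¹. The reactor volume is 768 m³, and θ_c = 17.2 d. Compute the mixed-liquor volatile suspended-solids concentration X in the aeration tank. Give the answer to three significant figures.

Solving the biomass balance for X: X = Y Q (S₀−S) θ_c / [V (1+k_d θ_c)] = 0.379 × 246 × (1510 − 7.25) × 17.2 / [768 × (1 + 0.0711 × 17.2)] = 1412 mg/L.

X ≈ 1410 mg/L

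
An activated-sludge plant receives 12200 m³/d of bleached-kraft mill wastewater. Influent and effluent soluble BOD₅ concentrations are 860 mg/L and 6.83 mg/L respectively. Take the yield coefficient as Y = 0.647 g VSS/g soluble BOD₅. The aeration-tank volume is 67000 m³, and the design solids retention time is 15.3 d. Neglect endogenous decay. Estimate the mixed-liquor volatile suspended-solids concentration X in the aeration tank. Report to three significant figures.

X ≈ 1540 mg/L

From V·X = Y·Q·(S₀ − S)·θ_c (decay neglected): X = 0.647 × 12200 × (860 − 6.83) × 15.3 / 67000 = 1538 mg/L.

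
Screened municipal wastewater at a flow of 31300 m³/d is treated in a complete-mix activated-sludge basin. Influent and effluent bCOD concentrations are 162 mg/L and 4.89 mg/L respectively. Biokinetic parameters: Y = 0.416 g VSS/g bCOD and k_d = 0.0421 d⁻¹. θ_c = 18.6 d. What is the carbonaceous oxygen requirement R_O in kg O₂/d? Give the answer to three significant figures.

Observed yield with endogenous decay: Y_obs = Y / (1 + k_d·θ_c) = 0.416 / (1 + 0.0421 × 18.6) = 0.416 / 1.783 = 0.2333 g VSS/g bCOD.
Q·(S₀ − S) = 31300 × (162 − 4.89) × 10⁻³ = 4918 kg/d removed.
P_X = Y_obs·Q·(S₀ − S) = 0.2333 × 4918 = 1147 kg VSS/d.
R_O = Q·ΔS − 1.42 P_X = 4918 − 1629 = 3288 kg O₂/d.

R_O ≈ 3290 kg O₂/d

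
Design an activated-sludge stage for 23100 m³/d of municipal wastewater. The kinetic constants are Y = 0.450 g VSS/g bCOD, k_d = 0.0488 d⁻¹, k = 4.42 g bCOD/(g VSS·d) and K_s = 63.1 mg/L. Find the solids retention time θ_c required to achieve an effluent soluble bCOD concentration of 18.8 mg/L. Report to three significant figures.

From 1/θ_c = Y·k·S/(K_s + S) − k_d: Y·k·S/(K_s+S) = 0.450 × 4.42 × 18.8 / (63.1 + 18.8) = 0.4566 d⁻¹.
θ_c = 1/(μ − k_d) = 1/(0.4566 − 0.0488) = 1/0.4078 = 2.452 d.

θ_c ≈ 2.45 d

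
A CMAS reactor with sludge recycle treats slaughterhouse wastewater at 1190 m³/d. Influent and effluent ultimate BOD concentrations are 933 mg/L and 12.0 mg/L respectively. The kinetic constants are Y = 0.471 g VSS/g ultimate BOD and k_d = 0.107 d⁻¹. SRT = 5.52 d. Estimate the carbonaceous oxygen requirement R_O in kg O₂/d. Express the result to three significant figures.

The observed yield is Y_obs = Y/(1 + k_d·θ_c) = 0.471 / (1 + 0.107 × 5.52) = 0.471 / 1.591 = 0.2961 g VSS per g ultimate BOD removed.
Q·(S₀ − S) = 1190 × (933 − 12.0) × 10⁻³ = 1096 kg/d removed.
P_X = Y_obs·Q·(S₀ − S) = 0.2961 × 1096 = 324.5 kg VSS/d.
R_O = Q·ΔS − 1.42 P_X = 1096 − 460.8 = 635.2 kg O₂/d.

R_O ≈ 635 kg O₂/d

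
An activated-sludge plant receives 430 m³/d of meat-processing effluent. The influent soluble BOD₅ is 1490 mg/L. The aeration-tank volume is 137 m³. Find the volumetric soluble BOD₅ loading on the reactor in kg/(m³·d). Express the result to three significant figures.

Volumetric loading L_v = Q·S₀ / V = 430 × 1490 g/m³ / 137.0 m³ = 4677 g/(m³·d) = 4.677 kg soluble BOD₅/(m³·d).

L_v ≈ 4.68 kg soluble BOD₅/(m³·d)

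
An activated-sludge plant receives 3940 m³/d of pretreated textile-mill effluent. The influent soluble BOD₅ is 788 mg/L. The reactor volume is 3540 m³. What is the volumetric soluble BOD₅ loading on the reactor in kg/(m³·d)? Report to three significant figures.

L_v = Q S₀ / V = 3940 × 788 × 10⁻³ / 3540 = 0.8770 kg/(m³·d).

L_v ≈ 0.877 kg soluble BOD₅/(m³·d)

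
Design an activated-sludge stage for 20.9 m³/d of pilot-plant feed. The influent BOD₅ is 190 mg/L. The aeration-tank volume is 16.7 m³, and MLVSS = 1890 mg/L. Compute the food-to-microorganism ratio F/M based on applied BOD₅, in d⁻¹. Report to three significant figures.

F/M = Q·S₀ / (V·X) = 20.9 × 190 / (16.70 × 1890) = 0.1258 g BOD₅·(g VSS·d)⁻¹.

F/M ≈ 0.126 d⁻¹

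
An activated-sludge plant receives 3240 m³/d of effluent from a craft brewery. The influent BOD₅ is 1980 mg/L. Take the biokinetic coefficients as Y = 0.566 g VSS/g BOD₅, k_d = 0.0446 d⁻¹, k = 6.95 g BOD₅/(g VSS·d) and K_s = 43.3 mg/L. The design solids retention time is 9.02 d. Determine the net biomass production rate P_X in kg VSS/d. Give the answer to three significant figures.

For a completely mixed reactor with recycle the Lawrence–McCarty relation gives S = K_s·(1 + k_d·θ_c) / [θ_c·(Y·k − k_d) − 1] = 43.3 × (1 + 0.0446 × 9.02) / [9.02 × (0.566 × 6.95 − 0.0446) − 1] = 60.72 / 34.08 = 1.782 mg/L.
Observed yield with endogenous decay: Y_obs = Y / (1 + k_d·θ_c) = 0.566 / (1 + 0.0446 × 9.02) = 0.566 / 1.402 = 0.4036 g VSS/g BOD₅.
Q·(S₀ − S) = 3240 × (1980 − 1.78) × 10⁻³ = 6409 kg/d removed.
Biomass produced: P_X = Y_obs·Q·ΔS = 0.4036 × 6409 ≈ 2587 kg VSS/d.

P_X ≈ 2590 kg VSS/d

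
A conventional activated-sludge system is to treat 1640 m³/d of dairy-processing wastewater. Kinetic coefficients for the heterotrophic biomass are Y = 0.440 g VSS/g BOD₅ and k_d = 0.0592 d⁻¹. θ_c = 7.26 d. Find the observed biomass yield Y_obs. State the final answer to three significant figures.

Observed yield with endogenous decay: Y_obs = Y / (1 + k_d·θ_c) = 0.440 / (1 + 0.0592 × 7.26) = 0.440 / 1.430 = 0.3077 g VSS/g BOD₅.

Y_obs ≈ 0.308 g VSS/g BOD₅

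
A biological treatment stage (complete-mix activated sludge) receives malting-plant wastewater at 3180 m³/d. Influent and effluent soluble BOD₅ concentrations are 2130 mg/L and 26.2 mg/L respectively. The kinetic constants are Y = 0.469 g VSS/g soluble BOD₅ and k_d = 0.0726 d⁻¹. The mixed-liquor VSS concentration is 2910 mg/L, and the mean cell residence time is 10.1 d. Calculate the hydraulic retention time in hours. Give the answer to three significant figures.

τ ≈ 47.4 h

Steady-state biomass mass balance: V·X·(1 + k_d·θ_c) = Y·Q·(S₀ − S)·θ_c, so V = 0.469 × 3180 × (2130 − 26.2) × 10.1 / [2910 × (1 + 0.0726 × 10.1)] = 3.17×10^7 / 5044 = 6283 m³.
Hydraulic retention time τ = V/Q = 6283 / 3180 = 1.976 d = 47.42 h.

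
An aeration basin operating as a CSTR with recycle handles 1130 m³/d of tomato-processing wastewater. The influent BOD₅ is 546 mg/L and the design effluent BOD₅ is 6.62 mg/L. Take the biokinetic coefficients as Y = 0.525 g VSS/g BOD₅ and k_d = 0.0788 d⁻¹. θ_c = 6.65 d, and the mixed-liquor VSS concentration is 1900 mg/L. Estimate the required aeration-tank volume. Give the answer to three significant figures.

V ≈ 735 m³

Rearranging the biomass balance for a CMAS with decay, V = Y·Q·ΔS·θ_c / [X·(1+k_d θ_c)] = 0.525 × 1130 × (546 − 6.62) × 6.65 / [1900 × (1 + 0.0788 × 6.65)] = 2.13×10^6 / 2896 = 734.9 m³.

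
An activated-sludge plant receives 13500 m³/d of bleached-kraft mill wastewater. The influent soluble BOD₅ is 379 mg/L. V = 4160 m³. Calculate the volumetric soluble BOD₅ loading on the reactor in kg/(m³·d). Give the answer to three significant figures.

Applied soluble BOD₅ load per unit volume = Q·S₀/V = (13500 × 379/1000)/4160 = 1.230 kg soluble BOD₅·m⁻³·d⁻¹.

L_v ≈ 1.23 kg soluble BOD₅/(m³·d)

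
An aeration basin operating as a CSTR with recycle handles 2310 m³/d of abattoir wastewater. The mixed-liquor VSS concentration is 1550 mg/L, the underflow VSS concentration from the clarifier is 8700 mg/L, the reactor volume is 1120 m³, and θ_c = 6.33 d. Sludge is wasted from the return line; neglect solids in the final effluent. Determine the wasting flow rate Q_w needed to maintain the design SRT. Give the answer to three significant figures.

Wasting from the return line (neglecting effluent solids): Q_w = V·X / (θ_c·X_r) = 1120 × 1550 / (6.33 × 8700) = 31.52 m³/d.

Q_w ≈ 31.5 m³/d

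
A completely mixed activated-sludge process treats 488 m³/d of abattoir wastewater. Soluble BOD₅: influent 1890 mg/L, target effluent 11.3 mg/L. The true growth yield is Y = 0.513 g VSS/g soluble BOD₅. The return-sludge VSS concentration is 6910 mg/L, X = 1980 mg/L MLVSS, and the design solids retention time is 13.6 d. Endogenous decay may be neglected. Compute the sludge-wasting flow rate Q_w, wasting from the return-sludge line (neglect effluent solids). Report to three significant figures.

V·X = Y·Q·ΔS·θ_c gives V = 0.513 × 488 × (1890 − 11.3) × 13.6 / 1980 = 3230 m³.
Q_w = (V·X)/(θ_c X_r) = 3230 × 1980 / (13.6 × 6910) = 68.06 m³/d.

Q_w ≈ 68.1 m³/d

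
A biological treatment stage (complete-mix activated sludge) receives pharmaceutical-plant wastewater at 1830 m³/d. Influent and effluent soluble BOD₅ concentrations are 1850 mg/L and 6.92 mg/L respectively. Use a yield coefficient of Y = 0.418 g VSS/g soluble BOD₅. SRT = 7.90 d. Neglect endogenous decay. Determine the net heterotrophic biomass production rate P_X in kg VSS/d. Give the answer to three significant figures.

P_X ≈ 1410 kg VSS/d

No decay correction is needed, so Y_obs = Y = 0.418.
Mass of soluble BOD₅ removed per day: Q(S₀ − S) = 1830 × 1843 g/m³ = 3373 kg/d.
Biomass produced: P_X = Y_obs·Q·ΔS = 0.4180 × 3373 ≈ 1410 kg VSS/d.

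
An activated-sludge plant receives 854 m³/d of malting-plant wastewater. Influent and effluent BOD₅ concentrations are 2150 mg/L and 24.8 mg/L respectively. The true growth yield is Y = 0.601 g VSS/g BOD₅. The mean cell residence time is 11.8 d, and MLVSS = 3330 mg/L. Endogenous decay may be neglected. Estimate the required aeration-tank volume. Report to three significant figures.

Biomass mass balance (decay neglected): V·X = Y·Q·(S₀ − S)·θ_c, so V = 0.601 × 854 × (2150 − 24.8) × 11.8 / 3330 = 3865 m³.

V ≈ 3870 m³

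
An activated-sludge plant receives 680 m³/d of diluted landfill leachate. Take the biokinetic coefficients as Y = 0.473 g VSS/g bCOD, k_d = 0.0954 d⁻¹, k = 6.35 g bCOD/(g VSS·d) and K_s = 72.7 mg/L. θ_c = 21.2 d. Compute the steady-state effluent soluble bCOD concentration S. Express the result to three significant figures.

From the Monod/SRT balance for a CMAS, S = K_s·(1+k_d θ_c)/[θ_c·(Y k − k_d) − 1] = 72.7 × (1 + 0.0954 × 21.2) / [21.2 × (0.473 × 6.35 − 0.0954) − 1] = 219.7 / 60.65 = 3.623 mg/L.

S ≈ 3.62 mg/L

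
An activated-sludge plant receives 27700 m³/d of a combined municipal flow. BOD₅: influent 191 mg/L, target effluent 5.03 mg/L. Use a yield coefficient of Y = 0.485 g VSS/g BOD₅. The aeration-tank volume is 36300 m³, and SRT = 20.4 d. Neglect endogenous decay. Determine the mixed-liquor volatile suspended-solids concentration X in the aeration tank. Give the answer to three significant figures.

X = Y·Q·ΔS·θ_c / V = 0.485 × 27700 × (191 − 5.03) × 20.4 / 36300 = 1404 mg/L.

X ≈ 1400 mg/L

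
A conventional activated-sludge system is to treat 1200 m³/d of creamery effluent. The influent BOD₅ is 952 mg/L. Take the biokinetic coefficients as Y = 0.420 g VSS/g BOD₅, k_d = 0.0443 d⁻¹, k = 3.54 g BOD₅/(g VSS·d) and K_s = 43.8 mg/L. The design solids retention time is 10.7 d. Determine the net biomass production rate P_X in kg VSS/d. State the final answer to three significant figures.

P_X ≈ 324 kg VSS/d

Effluent substrate depends only on kinetics and SRT: S = K_s(1 + k_d θ_c) / [θ_c(Yk − k_d) − 1] = 43.8 × (1 + 0.0443 × 10.7) / [10.7 × (0.420 × 3.54 − 0.0443) − 1] = 64.56 / 14.43 = 4.473 mg/L.
Correct the yield for decay: Y_obs = Y/(1 + k_d θ_c) = 0.420 / (1 + 0.0443 × 10.7) = 0.420 / 1.474 = 0.2849.
ΔS = 952 − 4.47 = 947.5 mg/L, so the substrate removal rate is 1200 × 947.5/1000 = 1137 kg BOD₅/d.
P_X = Y_obs · Q(S₀ − S) = 0.2849 × 1137 = 324.0 kg VSS/d.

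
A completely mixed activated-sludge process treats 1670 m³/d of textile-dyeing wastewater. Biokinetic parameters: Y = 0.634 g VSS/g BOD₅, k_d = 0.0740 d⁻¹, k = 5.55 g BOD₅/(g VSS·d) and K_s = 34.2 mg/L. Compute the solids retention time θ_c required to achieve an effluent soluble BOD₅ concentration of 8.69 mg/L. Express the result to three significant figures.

θ_c ≈ 1.57 d

At the target effluent, Y k S/(K_s+S) = 0.634×5.55×8.69/42.89 = 0.7129 d⁻¹.
Then 1/θ_c = μ − k_d = 0.7129 − 0.0740 = 0.6389 d⁻¹, giving θ_c = 1.565 d.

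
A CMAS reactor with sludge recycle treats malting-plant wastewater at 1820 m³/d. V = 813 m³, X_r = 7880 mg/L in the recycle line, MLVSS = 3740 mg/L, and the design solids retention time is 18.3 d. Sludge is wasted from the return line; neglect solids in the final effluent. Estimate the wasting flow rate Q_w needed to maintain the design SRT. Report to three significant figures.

Q_w = (V·X)/(θ_c X_r) = 813.0 × 3740 / (18.3 × 7880) = 21.09 m³/d.

Q_w ≈ 21.1 m³/d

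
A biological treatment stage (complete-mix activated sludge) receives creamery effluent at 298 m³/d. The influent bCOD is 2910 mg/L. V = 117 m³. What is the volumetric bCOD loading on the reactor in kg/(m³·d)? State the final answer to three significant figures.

L_v = Q S₀ / V = 298 × 2910 × 10⁻³ / 117.0 = 7.412 kg/(m³·d).

L_v ≈ 7.41 kg bCOD/(m³·d)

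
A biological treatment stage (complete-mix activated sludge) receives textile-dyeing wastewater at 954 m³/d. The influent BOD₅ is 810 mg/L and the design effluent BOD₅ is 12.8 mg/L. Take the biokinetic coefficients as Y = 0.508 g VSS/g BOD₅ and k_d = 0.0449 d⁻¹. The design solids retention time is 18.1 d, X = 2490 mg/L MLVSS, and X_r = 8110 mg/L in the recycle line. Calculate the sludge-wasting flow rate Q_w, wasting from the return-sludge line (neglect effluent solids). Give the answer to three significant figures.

From the SRT design equation V = Y Q (S₀−S) θ_c / [X (1 + k_d θ_c)] = 0.508 × 954 × (810 − 12.8) × 18.1 / [2490 × (1 + 0.0449 × 18.1)] = 6.99×10^6 / 4514 = 1549 m³.
Q_w = (V·X)/(θ_c X_r) = 1549 × 2490 / (18.1 × 8110) = 26.28 m³/d.

Q_w ≈ 26.3 m³/d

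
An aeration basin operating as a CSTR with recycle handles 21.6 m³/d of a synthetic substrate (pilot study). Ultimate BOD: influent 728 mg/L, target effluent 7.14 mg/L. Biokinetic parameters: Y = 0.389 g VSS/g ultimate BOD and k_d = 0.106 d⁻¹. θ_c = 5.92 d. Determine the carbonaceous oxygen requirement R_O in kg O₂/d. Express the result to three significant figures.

The observed yield is Y_obs = Y/(1 + k_d·θ_c) = 0.389 / (1 + 0.106 × 5.92) = 0.389 / 1.628 = 0.2390 g VSS per g ultimate BOD removed.
Substrate removed = Q·(S₀ − S) = 21.6 m³/d × (728 − 7.14) g/m³ = 1.56×10^4 g/d = 15.57 kg/d.
Net sludge production P_X = 0.2390 × 15.57 = 3.722 kg VSS/d.
R_O = Q·ΔS − 1.42 P_X = 15.57 − 5.285 = 10.29 kg O₂/d.

R_O ≈ 10.3 kg O₂/d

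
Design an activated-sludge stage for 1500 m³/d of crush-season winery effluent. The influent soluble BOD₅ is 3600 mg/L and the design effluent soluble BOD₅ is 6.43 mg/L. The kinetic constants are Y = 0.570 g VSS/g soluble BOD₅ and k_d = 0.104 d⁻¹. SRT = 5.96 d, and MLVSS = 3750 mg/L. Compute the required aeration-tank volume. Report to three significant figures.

Steady-state biomass mass balance: V·X·(1 + k_d·θ_c) = Y·Q·(S₀ − S)·θ_c, so V = 0.570 × 1500 × (3600 − 6.43) × 5.96 / [3750 × (1 + 0.104 × 5.96)] = 1.83×10^7 / 6074 = 3015 m³.

V ≈ 3010 m³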